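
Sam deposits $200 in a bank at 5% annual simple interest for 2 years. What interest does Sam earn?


Use the formula I = P x R x T / 100
P x R x T = 200 x 5 x 2 = 2000
I = 2000 / 100 = $20

$20


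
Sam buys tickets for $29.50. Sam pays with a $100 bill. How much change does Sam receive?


Start with the amount paid:
$100
Subtract the price:
$100 - $29.50 = $70.50

$70.50


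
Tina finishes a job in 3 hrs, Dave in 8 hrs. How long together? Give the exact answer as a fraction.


Tina's rate: 1/3 of the job per hour
Dave's rate: 1/8 of the job per hour
Combined rate: 1/3 + 1/8 = 11/24 per hour
Time = 1 / (11/24) = 24/11 hours (≈ 2.18 hours)

24/11 hours


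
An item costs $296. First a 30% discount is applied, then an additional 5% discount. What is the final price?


First discount:
30% of $296 = $88.80
Price after first discount:
$296 - $88.80 = $207.20
Second discount:
5% of $207.20 = $10.36
Final price:
$207.20 - $10.36 = $196.84

$196.84


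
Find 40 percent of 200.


Convert percentage to decimal:
40% = 0.4
Multiply:
200 x 0.4 = 80

80


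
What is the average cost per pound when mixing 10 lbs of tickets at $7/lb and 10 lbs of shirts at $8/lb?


Cost of tickets:
10 x $7 = $70
Cost of shirts:
10 x $8 = $80
Total cost: $70 + $80 = $150
Total weight: 20 lbs
Average: $150 / 20 = $7.50/lb

$7.50/lb


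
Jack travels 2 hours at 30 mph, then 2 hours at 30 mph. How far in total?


Leg 1 distance:
30 x 2 = 60 miles
Leg 2 distance:
30 x 2 = 60 miles
Total distance:
60 + 60 = 120 miles

120 miles


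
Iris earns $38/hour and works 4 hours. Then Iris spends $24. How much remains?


Calculate earnings:
4 x $38 = $152
Subtract spending:
$152 - $24 = $128

$128


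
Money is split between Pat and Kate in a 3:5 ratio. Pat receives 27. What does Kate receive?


Find the multiplier:
27 / 3 = 9
Apply to Kate's share:
5 x 9 = 45

45


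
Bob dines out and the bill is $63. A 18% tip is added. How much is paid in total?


Calculate the tip:
18% of $63 = $11.34
Add tip to meal cost:
$63 + $11.34 = $74.34

$74.34


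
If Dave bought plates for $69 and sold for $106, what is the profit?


Selling price = $106
Cost price = $69
Profit = selling price - cost price:
Profit = $106 - $69 = $37

$37


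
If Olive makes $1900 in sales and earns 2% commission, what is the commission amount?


Convert rate to decimal:
2% = 0.02
Multiply by sales:
$1900 x 0.02 = $38

$38


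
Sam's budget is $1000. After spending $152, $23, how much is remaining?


Add up expenses:
$152 + $23 = $175
Subtract from budget:
$1000 - $175 = $825

$825


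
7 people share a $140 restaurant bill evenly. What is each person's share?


Total bill: $140
Number of people: 7
Each pays: $140 / 7 = $20

$20


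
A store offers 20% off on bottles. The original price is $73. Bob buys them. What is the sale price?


Calculate the discount amount:
20% of $73 = $14.60
Subtract from original:
$73 - $14.60 = $58.40

$58.40


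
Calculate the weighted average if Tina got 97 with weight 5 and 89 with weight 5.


Weighted sum:
5 x 97 + 5 x 89 = 930
Total weight:
5 + 5 = 10
Weighted average:
930 / 10 = 93

93


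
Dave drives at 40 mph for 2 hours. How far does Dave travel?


Use the formula: distance = speed x time
Speed = 40 mph, Time = 2 hours
40 x 2 = 80 miles

80 miles


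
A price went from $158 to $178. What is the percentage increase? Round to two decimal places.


Find the absolute change:
|178 - 158| = 20
Divide by original and multiply by 100:
20 / 158 x 100 = 12.6582...% ≈ 12.66%

12.66%


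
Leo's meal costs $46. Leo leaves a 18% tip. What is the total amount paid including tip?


Calculate the tip:
18% of $46 = $8.28
Add tip to meal cost:
$46 + $8.28 = $54.28

$54.28


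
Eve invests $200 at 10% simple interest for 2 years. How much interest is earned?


Use the formula I = P x R x T / 100
P x R x T = 200 x 10 x 2 = 4000
I = 4000 / 100 = $40

$40


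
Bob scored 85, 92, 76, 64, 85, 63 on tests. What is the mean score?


Add the scores:
85 + 92 + 76 + 64 + 85 + 63 = 465
Divide by the number of tests:
465 / 6 = 77.5

77.5


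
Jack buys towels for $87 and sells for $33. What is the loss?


Selling price = $33
Cost price = $87
Loss = cost price - selling price:
Loss = $87 - $33 = $54

$54


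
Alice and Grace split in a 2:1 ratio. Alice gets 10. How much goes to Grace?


Find the multiplier:
10 / 2 = 5
Apply to Grace's share:
1 x 5 = 5

5


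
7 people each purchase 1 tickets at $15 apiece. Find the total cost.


Cost per person:
1 x $15 = $15
Group total:
7 x $15 = $105

$105


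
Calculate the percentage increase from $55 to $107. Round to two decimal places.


Find the absolute change:
|107 - 55| = 52
Divide by original and multiply by 100:
52 / 55 x 100 = 94.5454...% ≈ 94.55%

94.55%


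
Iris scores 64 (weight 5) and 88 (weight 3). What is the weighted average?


Weighted sum:
5 x 64 + 3 x 88 = 584
Total weight:
5 + 3 = 8
Weighted average:
584 / 8 = 73

73


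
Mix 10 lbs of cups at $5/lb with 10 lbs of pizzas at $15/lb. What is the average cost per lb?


Cost of cups:
10 x $5 = $50
Cost of pizzas:
10 x $15 = $150
Total cost: $50 + $150 = $200
Total weight: 20 lbs
Average: $200 / 20 = $10/lb

$10/lb


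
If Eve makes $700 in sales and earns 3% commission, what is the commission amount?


Convert rate to decimal:
3% = 0.03
Multiply by sales:
$700 x 0.03 = $21

$21


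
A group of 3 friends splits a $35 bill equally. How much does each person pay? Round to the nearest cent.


Total bill: $35
Number of people: 3
Each pays: $35 / 3 = $11.6666... ≈ $11.67

$11.67


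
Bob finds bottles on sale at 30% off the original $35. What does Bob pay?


Calculate the discount amount:
30% of $35 = $10.50
Subtract from original:
$35 - $10.50 = $24.50

$24.50


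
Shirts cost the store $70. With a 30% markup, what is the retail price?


Calculate the markup amount:
30% of $70 = $21
Add to cost:
$70 + $21 = $91

$91


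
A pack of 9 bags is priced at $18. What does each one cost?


Total cost: $18
Number of items: 9
Unit price: $18 / 9 = $2

$2


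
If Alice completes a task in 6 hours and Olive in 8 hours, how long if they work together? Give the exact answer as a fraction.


Alice's rate: 1/6 of the job per hour
Olive's rate: 1/8 of the job per hour
Combined rate: 1/6 + 1/8 = 7/24 per hour
Time = 1 / (7/24) = 24/7 hours (≈ 3.43 hours)

24/7 hours


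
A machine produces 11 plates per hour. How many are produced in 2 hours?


Production rate: 11 plates per hour
Time: 2 hours
Total: 11 x 2 = 22 plates

22 plates


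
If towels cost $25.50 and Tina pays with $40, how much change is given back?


Start with the amount paid:
$40
Subtract the price:
$40 - $25.50 = $14.50

$14.50


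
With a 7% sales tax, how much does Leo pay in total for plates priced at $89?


Calculate the tax:
7% of $89 = $6.23
Add tax to price:
$89 + $6.23 = $95.23

$95.23


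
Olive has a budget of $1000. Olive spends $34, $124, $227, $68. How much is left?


Add up expenses:
$34 + $124 + $227 + $68 = $453
Subtract from budget:
$1000 - $453 = $547

$547


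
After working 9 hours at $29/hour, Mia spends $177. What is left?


Calculate earnings:
9 x $29 = $261
Subtract spending:
$261 - $177 = $84

$84


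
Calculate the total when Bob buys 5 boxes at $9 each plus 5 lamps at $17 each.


Cost of boxes:
5 x $9 = $45
Cost of lamps:
5 x $17 = $85
Add both:
$45 + $85 = $130

$130


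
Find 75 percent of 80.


Convert percentage to decimal:
75% = 0.75
Multiply:
80 x 0.75 = 60

60


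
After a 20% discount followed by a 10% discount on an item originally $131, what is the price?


First discount:
20% of $131 = $26.20
Price after first discount:
$131 - $26.20 = $104.80
Second discount:
10% of $104.80 = $10.48
Final price:
$104.80 - $10.48 = $94.32

$94.32


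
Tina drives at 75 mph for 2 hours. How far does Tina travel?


Use the formula: distance = speed x time
Speed = 75 mph, Time = 2 hours
75 x 2 = 150 miles

150 miles


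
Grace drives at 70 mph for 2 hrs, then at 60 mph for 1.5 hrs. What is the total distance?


Leg 1 distance:
70 x 2 = 140 miles
Leg 2 distance:
60 x 1.5 = 90 miles
Total distance:
140 + 90 = 230 miles

230 miles


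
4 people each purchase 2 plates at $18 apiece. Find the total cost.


Cost per person:
2 x $18 = $36
Group total:
4 x $36 = $144

$144


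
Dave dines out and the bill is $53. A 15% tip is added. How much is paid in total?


Calculate the tip:
15% of $53 = $7.95
Add tip to meal cost:
$53 + $7.95 = $60.95

$60.95


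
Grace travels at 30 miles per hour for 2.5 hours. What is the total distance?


Use the formula: distance = speed x time
Speed = 30 mph, Time = 2.5 hours
30 x 2.5 = 75 miles

75 miles


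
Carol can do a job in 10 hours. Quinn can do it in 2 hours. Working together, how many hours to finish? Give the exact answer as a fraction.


Carol's rate: 1/10 of the job per hour
Quinn's rate: 1/2 of the job per hour
Combined rate: 1/10 + 1/2 = 3/5 per hour
Time = 1 / (3/5) = 5/3 hours (≈ 1.67 hours)

5/3 hours


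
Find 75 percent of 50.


Convert percentage to decimal:
75% = 0.75
Multiply:
50 x 0.75 = 37.5

37.5


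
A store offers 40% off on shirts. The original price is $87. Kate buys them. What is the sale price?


Calculate the discount amount:
40% of $87 = $34.80
Subtract from original:
$87 - $34.80 = $52.20

$52.20


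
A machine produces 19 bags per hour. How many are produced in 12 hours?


Production rate: 19 bags per hour
Time: 12 hours
Total: 19 x 12 = 228 bags

228 bags


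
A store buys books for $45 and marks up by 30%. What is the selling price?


Calculate the markup amount:
30% of $45 = $13.50
Add to cost:
$45 + $13.50 = $58.50

$58.50


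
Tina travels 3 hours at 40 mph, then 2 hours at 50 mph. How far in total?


Leg 1 distance:
40 x 3 = 120 miles
Leg 2 distance:
50 x 2 = 100 miles
Total distance:
120 + 100 = 220 miles

220 miles


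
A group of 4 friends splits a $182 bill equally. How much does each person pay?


Total bill: $182
Number of people: 4
Each pays: $182 / 4 = $45.50

$45.50


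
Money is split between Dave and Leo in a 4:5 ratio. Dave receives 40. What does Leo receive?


Find the multiplier:
40 / 4 = 10
Apply to Leo's share:
5 x 10 = 50

50


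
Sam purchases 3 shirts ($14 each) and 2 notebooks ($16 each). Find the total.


Cost of shirts:
3 x $14 = $42
Cost of notebooks:
2 x $16 = $32
Add both:
$42 + $32 = $74

$74


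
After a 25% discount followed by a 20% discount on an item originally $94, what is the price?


First discount:
25% of $94 = $23.50
Price after first discount:
$94 - $23.50 = $70.50
Second discount:
20% of $70.50 = $14.10
Final price:
$70.50 - $14.10 = $56.40

$56.40


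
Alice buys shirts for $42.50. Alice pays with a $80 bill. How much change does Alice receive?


Start with the amount paid:
$80
Subtract the price:
$80 - $42.50 = $37.50

$37.50


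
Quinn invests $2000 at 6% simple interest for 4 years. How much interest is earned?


Use the formula I = P x R x T / 100
P x R x T = 2000 x 6 x 4 = 48000
I = 48000 / 100 = $480

$480


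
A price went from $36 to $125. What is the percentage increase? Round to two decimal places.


Find the absolute change:
|125 - 36| = 89
Divide by original and multiply by 100:
89 / 36 x 100 = 247.2222...% ≈ 247.22%

247.22%


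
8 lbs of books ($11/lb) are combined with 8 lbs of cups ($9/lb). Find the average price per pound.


Cost of books:
8 x $11 = $88
Cost of cups:
8 x $9 = $72
Total cost: $88 + $72 = $160
Total weight: 16 lbs
Average: $160 / 16 = $10/lb

$10/lb


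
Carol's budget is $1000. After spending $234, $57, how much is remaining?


Add up expenses:
$234 + $57 = $291
Subtract from budget:
$1000 - $291 = $709

$709


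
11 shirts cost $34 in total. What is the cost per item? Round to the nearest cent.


Total cost: $34
Number of items: 11
Unit price: $34 / 11 = $3.0909... ≈ $3.09

$3.09


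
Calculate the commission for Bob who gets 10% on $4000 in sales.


Convert rate to decimal:
10% = 0.1
Multiply by sales:
$4000 x 0.1 = $400

$400


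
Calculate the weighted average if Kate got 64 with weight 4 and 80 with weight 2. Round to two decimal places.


Weighted sum:
4 x 64 + 2 x 80 = 416
Total weight:
4 + 2 = 6
Weighted average:
416 / 6 = 69.3333... ≈ 69.33

69.33


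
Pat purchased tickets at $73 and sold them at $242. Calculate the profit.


Selling price = $242
Cost price = $73
Profit = selling price - cost price:
Profit = $242 - $73 = $169

$169


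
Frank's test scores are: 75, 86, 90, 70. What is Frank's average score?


Add the scores:
75 + 86 + 90 + 70 = 321
Divide by the number of tests:
321 / 4 = 80.25

80.25


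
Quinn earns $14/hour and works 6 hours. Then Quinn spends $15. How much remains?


Calculate earnings:
6 x $14 = $84
Subtract spending:
$84 - $15 = $69

$69


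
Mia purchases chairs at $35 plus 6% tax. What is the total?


Calculate the tax:
6% of $35 = $2.10
Add tax to price:
$35 + $2.10 = $37.10

$37.10


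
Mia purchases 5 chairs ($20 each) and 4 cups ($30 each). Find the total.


Cost of chairs:
5 x $20 = $100
Cost of cups:
4 x $30 = $120
Add both:
$100 + $120 = $220

$220


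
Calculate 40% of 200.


Convert percentage to decimal:
40% = 0.4
Multiply:
200 x 0.4 = 80

80


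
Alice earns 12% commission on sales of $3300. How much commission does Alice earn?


Convert rate to decimal:
12% = 0.12
Multiply by sales:
$3300 x 0.12 = $396

$396


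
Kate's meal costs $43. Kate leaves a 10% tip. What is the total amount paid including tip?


Calculate the tip:
10% of $43 = $4.30
Add tip to meal cost:
$43 + $4.30 = $47.30

$47.30


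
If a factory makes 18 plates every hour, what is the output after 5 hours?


Production rate: 18 plates per hour
Time: 5 hours
Total: 18 x 5 = 90 plates

90 plates


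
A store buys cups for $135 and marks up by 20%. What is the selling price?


Calculate the markup amount:
20% of $135 = $27
Add to cost:
$135 + $27 = $162

$162


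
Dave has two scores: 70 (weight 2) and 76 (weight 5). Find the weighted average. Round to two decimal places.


Weighted sum:
2 x 70 + 5 x 76 = 520
Total weight:
2 + 5 = 7
Weighted average:
520 / 7 = 74.2857... ≈ 74.29

74.29


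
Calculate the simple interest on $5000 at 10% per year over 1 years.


Use the formula I = P x R x T / 100
P x R x T = 5000 x 10 x 1 = 50000
I = 50000 / 100 = $500

$500


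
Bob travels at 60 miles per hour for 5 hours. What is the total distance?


Use the formula: distance = speed x time
Speed = 60 mph, Time = 5 hours
60 x 5 = 300 miles

300 miles


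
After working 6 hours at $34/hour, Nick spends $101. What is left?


Calculate earnings:
6 x $34 = $204
Subtract spending:
$204 - $101 = $103

$103


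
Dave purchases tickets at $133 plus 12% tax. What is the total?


Calculate the tax:
12% of $133 = $15.96
Add tax to price:
$133 + $15.96 = $148.96

$148.96


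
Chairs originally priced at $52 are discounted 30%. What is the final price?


Calculate the discount amount:
30% of $52 = $15.60
Subtract from original:
$52 - $15.60 = $36.40

$36.40


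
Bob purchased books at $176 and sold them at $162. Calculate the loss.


Selling price = $162
Cost price = $176
Loss = cost price - selling price:
Loss = $176 - $162 = $14

$14


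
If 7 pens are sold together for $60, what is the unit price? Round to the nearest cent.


Total cost: $60
Number of items: 7
Unit price: $60 / 7 = $8.5714... ≈ $8.57

$8.57


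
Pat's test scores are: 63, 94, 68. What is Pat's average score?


Add the scores:
63 + 94 + 68 = 225
Divide by the number of tests:
225 / 3 = 75

75


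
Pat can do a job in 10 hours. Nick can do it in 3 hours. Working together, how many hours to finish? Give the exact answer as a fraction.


Pat's rate: 1/10 of the job per hour
Nick's rate: 1/3 of the job per hour
Combined rate: 1/10 + 1/3 = 13/30 per hour
Time = 1 / (13/30) = 30/13 hours (≈ 2.31 hours)

30/13 hours


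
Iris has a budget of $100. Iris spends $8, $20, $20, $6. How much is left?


Add up expenses:
$8 + $20 + $20 + $6 = $54
Subtract from budget:
$100 - $54 = $46

$46


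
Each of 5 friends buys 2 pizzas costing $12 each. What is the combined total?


Cost per person:
2 x $12 = $24
Group total:
5 x $24 = $120

$120


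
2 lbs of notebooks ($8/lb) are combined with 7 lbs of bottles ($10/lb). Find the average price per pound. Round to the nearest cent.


Cost of notebooks:
2 x $8 = $16
Cost of bottles:
7 x $10 = $70
Total cost: $16 + $70 = $86
Total weight: 9 lbs
Average: $86 / 9 = $9.5555... ≈ $9.56/lb

$9.56/lb


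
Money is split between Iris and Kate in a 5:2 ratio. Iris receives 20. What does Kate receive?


Find the multiplier:
20 / 5 = 4
Apply to Kate's share:
2 x 4 = 8

8


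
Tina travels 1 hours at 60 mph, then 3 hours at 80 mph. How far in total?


Leg 1 distance:
60 x 1 = 60 miles
Leg 2 distance:
80 x 3 = 240 miles
Total distance:
60 + 240 = 300 miles

300 miles


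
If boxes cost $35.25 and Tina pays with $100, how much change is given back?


Start with the amount paid:
$100
Subtract the price:
$100 - $35.25 = $64.75

$64.75


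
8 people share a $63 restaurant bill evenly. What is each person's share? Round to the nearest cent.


Total bill: $63
Number of people: 8
Each pays: $63 / 8 = $7.875 ≈ $7.88

$7.88


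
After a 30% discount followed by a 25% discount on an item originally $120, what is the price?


First discount:
30% of $120 = $36
Price after first discount:
$120 - $36 = $84
Second discount:
25% of $84 = $21
Final price:
$84 - $21 = $63

$63


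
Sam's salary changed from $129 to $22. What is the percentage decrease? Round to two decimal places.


Find the absolute change:
|22 - 129| = 107
Divide by original and multiply by 100:
107 / 129 x 100 = 82.9457...% ≈ 82.95%

82.95%


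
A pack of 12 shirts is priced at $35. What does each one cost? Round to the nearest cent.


Total cost: $35
Number of items: 12
Unit price: $35 / 12 = $2.9166... ≈ $2.92

$2.92


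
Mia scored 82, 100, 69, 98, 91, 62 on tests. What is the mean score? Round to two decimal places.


Add the scores:
82 + 100 + 69 + 98 + 91 + 62 = 502
Divide by the number of tests:
502 / 6 = 83.6666... ≈ 83.67

83.67


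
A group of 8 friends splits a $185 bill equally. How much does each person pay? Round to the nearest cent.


Total bill: $185
Number of people: 8
Each pays: $185 / 8 = $23.125 ≈ $23.13

$23.13


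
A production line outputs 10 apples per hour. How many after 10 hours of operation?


Production rate: 10 apples per hour
Time: 10 hours
Total: 10 x 10 = 100 apples

100 apples


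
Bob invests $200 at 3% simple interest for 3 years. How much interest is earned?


Use the formula I = P x R x T / 100
P x R x T = 200 x 3 x 3 = 1800
I = 1800 / 100 = $18

$18


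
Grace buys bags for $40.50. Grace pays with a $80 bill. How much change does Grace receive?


Start with the amount paid:
$80
Subtract the price:
$80 - $40.50 = $39.50

$39.50


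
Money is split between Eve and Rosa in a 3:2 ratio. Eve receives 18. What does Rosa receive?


Find the multiplier:
18 / 3 = 6
Apply to Rosa's share:
2 x 6 = 12

12


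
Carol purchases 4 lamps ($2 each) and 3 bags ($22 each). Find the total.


Cost of lamps:
4 x $2 = $8
Cost of bags:
3 x $22 = $66
Add both:
$8 + $66 = $74

$74


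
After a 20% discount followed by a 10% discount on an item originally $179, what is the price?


First discount:
20% of $179 = $35.80
Price after first discount:
$179 - $35.80 = $143.20
Second discount:
10% of $143.20 = $14.32
Final price:
$143.20 - $14.32 = $128.88

$128.88


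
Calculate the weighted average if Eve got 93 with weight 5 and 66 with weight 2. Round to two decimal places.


Weighted sum:
5 x 93 + 2 x 66 = 597
Total weight:
5 + 2 = 7
Weighted average:
597 / 7 = 85.2857... ≈ 85.29

85.29


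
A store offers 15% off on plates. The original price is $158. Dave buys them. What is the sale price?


Calculate the discount amount:
15% of $158 = $23.70
Subtract from original:
$158 - $23.70 = $134.30

$134.30


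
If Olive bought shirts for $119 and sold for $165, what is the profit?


Selling price = $165
Cost price = $119
Profit = selling price - cost price:
Profit = $165 - $119 = $46

$46


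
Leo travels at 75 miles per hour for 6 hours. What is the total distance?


Use the formula: distance = speed x time
Speed = 75 mph, Time = 6 hours
75 x 6 = 450 miles

450 miles


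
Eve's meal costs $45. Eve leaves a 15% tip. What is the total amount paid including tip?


Calculate the tip:
15% of $45 = $6.75
Add tip to meal cost:
$45 + $6.75 = $51.75

$51.75


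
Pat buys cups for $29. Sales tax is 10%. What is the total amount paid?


Calculate the tax:
10% of $29 = $2.90
Add tax to price:
$29 + $2.90 = $31.90

$31.90


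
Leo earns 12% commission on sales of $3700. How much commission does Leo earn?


Convert rate to decimal:
12% = 0.12
Multiply by sales:
$3700 x 0.12 = $444

$444


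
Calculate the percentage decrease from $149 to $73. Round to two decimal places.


Find the absolute change:
|73 - 149| = 76
Divide by original and multiply by 100:
76 / 149 x 100 = 51.0067...% ≈ 51.01%

51.01%


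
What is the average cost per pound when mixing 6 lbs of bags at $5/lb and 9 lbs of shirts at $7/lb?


Cost of bags:
6 x $5 = $30
Cost of shirts:
9 x $7 = $63
Total cost: $30 + $63 = $93
Total weight: 15 lbs
Average: $93 / 15 = $6.20/lb

$6.20/lb


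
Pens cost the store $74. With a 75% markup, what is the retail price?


Calculate the markup amount:
75% of $74 = $55.50
Add to cost:
$74 + $55.50 = $129.50

$129.50


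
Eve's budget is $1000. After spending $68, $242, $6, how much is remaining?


Add up expenses:
$68 + $242 + $6 = $316
Subtract from budget:
$1000 - $316 = $684

$684


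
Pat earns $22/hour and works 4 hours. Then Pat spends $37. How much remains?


Calculate earnings:
4 x $22 = $88
Subtract spending:
$88 - $37 = $51

$51


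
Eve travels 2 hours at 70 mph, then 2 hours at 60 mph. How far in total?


Leg 1 distance:
70 x 2 = 140 miles
Leg 2 distance:
60 x 2 = 120 miles
Total distance:
140 + 120 = 260 miles

260 miles


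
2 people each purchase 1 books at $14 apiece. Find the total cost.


Cost per person:
1 x $14 = $14
Group total:
2 x $14 = $28

$28


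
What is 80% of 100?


Convert percentage to decimal:
80% = 0.8
Multiply:
100 x 0.8 = 80

80


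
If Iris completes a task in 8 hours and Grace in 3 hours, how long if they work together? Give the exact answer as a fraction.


Iris's rate: 1/8 of the job per hour
Grace's rate: 1/3 of the job per hour
Combined rate: 1/8 + 1/3 = 11/24 per hour
Time = 1 / (11/24) = 24/11 hours (≈ 2.18 hours)

24/11 hours


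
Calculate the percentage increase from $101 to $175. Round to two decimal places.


Find the absolute change:
|175 - 101| = 74
Divide by original and multiply by 100:
74 / 101 x 100 = 73.2673...% ≈ 73.27%

73.27%


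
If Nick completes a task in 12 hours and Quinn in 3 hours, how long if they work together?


Nick's rate: 1/12 of the job per hour
Quinn's rate: 1/3 of the job per hour
Combined rate: 1/12 + 1/3 = 5/12 per hour
Time = 1 / (5/12) = 12/5 = 2.4 hours

2.4 hours


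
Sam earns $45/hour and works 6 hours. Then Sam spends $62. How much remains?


Calculate earnings:
6 x $45 = $270
Subtract spending:
$270 - $62 = $208

$208


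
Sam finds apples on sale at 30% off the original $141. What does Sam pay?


Calculate the discount amount:
30% of $141 = $42.30
Subtract from original:
$141 - $42.30 = $98.70

$98.70


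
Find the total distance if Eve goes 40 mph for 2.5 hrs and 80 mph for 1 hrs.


Leg 1 distance:
40 x 2.5 = 100 miles
Leg 2 distance:
80 x 1 = 80 miles
Total distance:
100 + 80 = 180 miles

180 miles


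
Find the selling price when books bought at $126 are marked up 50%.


Calculate the markup amount:
50% of $126 = $63
Add to cost:
$126 + $63 = $189

$189


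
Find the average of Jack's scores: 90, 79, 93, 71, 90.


Add the scores:
90 + 79 + 93 + 71 + 90 = 423
Divide by the number of tests:
423 / 5 = 84.6

84.6


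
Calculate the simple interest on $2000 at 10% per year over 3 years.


Use the formula I = P x R x T / 100
P x R x T = 2000 x 10 x 3 = 60000
I = 60000 / 100 = $600

$600


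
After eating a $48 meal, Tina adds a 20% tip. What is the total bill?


Calculate the tip:
20% of $48 = $9.60
Add tip to meal cost:
$48 + $9.60 = $57.60

$57.60


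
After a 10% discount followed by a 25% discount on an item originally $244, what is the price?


First discount:
10% of $244 = $24.40
Price after first discount:
$244 - $24.40 = $219.60
Second discount:
25% of $219.60 = $54.90
Final price:
$219.60 - $54.90 = $164.70

$164.70


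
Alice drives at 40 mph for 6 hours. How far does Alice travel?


Use the formula: distance = speed x time
Speed = 40 mph, Time = 6 hours
40 x 6 = 240 miles

240 miles


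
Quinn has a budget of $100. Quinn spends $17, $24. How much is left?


Add up expenses:
$17 + $24 = $41
Subtract from budget:
$100 - $41 = $59

$59


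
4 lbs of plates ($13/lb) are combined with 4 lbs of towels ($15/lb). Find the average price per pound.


Cost of plates:
4 x $13 = $52
Cost of towels:
4 x $15 = $60
Total cost: $52 + $60 = $112
Total weight: 8 lbs
Average: $112 / 8 = $14/lb

$14/lb


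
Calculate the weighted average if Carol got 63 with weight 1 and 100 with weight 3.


Weighted sum:
1 x 63 + 3 x 100 = 363
Total weight:
1 + 3 = 4
Weighted average:
363 / 4 = 90.75

90.75


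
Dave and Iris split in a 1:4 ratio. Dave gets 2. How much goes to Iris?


Find the multiplier:
2 / 1 = 2
Apply to Iris's share:
4 x 2 = 8

8


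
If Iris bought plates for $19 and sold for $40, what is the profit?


Selling price = $40
Cost price = $19
Profit = selling price - cost price:
Profit = $40 - $19 = $21

$21


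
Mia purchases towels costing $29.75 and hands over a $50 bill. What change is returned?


Start with the amount paid:
$50
Subtract the price:
$50 - $29.75 = $20.25

$20.25


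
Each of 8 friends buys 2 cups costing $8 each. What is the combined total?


Cost per person:
2 x $8 = $16
Group total:
8 x $16 = $128

$128


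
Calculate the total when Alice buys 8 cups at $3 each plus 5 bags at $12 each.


Cost of cups:
8 x $3 = $24
Cost of bags:
5 x $12 = $60
Add both:
$24 + $60 = $84

$84


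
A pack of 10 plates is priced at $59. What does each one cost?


Total cost: $59
Number of items: 10
Unit price: $59 / 10 = $5.90

$5.90


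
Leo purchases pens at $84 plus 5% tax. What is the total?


Calculate the tax:
5% of $84 = $4.20
Add tax to price:
$84 + $4.20 = $88.20

$88.20


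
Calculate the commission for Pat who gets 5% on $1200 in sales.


Convert rate to decimal:
5% = 0.05
Multiply by sales:
$1200 x 0.05 = $60

$60


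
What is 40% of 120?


Convert percentage to decimal:
40% = 0.4
Multiply:
120 x 0.4 = 48

48


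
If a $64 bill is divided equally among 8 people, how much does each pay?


Total bill: $64
Number of people: 8
Each pays: $64 / 8 = $8

$8


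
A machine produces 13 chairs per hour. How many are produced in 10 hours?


Production rate: 13 chairs per hour
Time: 10 hours
Total: 13 x 10 = 130 chairs

130 chairs


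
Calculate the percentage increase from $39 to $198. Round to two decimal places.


Find the absolute change:
|198 - 39| = 159
Divide by original and multiply by 100:
159 / 39 x 100 = 407.6923...% ≈ 407.69%

407.69%


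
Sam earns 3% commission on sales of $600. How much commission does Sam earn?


Convert rate to decimal:
3% = 0.03
Multiply by sales:
$600 x 0.03 = $18

$18


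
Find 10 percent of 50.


Convert percentage to decimal:
10% = 0.1
Multiply:
50 x 0.1 = 5

5


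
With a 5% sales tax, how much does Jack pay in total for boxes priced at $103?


Calculate the tax:
5% of $103 = $5.15
Add tax to price:
$103 + $5.15 = $108.15

$108.15


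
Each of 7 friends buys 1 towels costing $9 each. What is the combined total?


Cost per person:
1 x $9 = $9
Group total:
7 x $9 = $63

$63


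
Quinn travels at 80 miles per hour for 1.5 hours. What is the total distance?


Use the formula: distance = speed x time
Speed = 80 mph, Time = 1.5 hours
80 x 1.5 = 120 miles

120 miles


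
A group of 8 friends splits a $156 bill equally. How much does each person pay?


Total bill: $156
Number of people: 8
Each pays: $156 / 8 = $19.50

$19.50


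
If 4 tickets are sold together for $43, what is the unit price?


Total cost: $43
Number of items: 4
Unit price: $43 / 4 = $10.75

$10.75


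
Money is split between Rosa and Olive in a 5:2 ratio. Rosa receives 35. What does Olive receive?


Find the multiplier:
35 / 5 = 7
Apply to Olive's share:
2 x 7 = 14

14


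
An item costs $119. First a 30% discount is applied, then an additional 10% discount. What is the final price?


First discount:
30% of $119 = $35.70
Price after first discount:
$119 - $35.70 = $83.30
Second discount:
10% of $83.30 = $8.33
Final price:
$83.30 - $8.33 = $74.97

$74.97


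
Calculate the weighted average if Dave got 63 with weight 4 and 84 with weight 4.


Weighted sum:
4 x 63 + 4 x 84 = 588
Total weight:
4 + 4 = 8
Weighted average:
588 / 8 = 73.5

73.5


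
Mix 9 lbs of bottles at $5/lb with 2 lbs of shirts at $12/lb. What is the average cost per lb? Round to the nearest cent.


Cost of bottles:
9 x $5 = $45
Cost of shirts:
2 x $12 = $24
Total cost: $45 + $24 = $69
Total weight: 11 lbs
Average: $69 / 11 = $6.2727... ≈ $6.27/lb

$6.27/lb


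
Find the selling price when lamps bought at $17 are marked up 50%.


Calculate the markup amount:
50% of $17 = $8.50
Add to cost:
$17 + $8.50 = $25.50

$25.50


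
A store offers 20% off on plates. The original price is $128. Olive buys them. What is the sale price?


Calculate the discount amount:
20% of $128 = $25.60
Subtract from original:
$128 - $25.60 = $102.40

$102.40


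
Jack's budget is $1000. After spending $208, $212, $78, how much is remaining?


Add up expenses:
$208 + $212 + $78 = $498
Subtract from budget:
$1000 - $498 = $502

$502


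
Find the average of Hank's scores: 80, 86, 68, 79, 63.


Add the scores:
80 + 86 + 68 + 79 + 63 = 376
Divide by the number of tests:
376 / 5 = 75.2

75.2


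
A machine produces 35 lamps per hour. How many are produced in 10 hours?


Production rate: 35 lamps per hour
Time: 10 hours
Total: 35 x 10 = 350 lamps

350 lamps


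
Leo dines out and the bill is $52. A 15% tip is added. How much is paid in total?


Calculate the tip:
15% of $52 = $7.80
Add tip to meal cost:
$52 + $7.80 = $59.80

$59.80


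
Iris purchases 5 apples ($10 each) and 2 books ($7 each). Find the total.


Cost of apples:
5 x $10 = $50
Cost of books:
2 x $7 = $14
Add both:
$50 + $14 = $64

$64


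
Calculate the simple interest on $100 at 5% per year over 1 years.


Use the formula I = P x R x T / 100
P x R x T = 100 x 5 x 1 = 500
I = 500 / 100 = $5

$5


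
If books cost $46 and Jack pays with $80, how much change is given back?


Start with the amount paid:
$80
Subtract the price:
$80 - $46 = $34

$34


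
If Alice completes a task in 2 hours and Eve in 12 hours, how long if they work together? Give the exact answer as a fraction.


Alice's rate: 1/2 of the job per hour
Eve's rate: 1/12 of the job per hour
Combined rate: 1/2 + 1/12 = 7/12 per hour
Time = 1 / (7/12) = 12/7 hours (≈ 1.71 hours)

12/7 hours


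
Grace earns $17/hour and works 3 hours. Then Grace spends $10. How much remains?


Calculate earnings:
3 x $17 = $51
Subtract spending:
$51 - $10 = $41

$41


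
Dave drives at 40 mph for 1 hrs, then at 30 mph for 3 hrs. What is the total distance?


Leg 1 distance:
40 x 1 = 40 miles
Leg 2 distance:
30 x 3 = 90 miles
Total distance:
40 + 90 = 130 miles

130 miles


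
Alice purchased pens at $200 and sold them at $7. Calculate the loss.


Selling price = $7
Cost price = $200
Loss = cost price - selling price:
Loss = $200 - $7 = $193

$193


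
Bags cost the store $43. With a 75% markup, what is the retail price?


Calculate the markup amount:
75% of $43 = $32.25
Add to cost:
$43 + $32.25 = $75.25

$75.25


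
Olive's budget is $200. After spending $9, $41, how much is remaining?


Add up expenses:
$9 + $41 = $50
Subtract from budget:
$200 - $50 = $150

$150


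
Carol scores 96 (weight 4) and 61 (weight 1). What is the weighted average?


Weighted sum:
4 x 96 + 1 x 61 = 445
Total weight:
4 + 1 = 5
Weighted average:
445 / 5 = 89

89


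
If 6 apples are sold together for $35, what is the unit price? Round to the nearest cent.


Total cost: $35
Number of items: 6
Unit price: $35 / 6 = $5.8333... ≈ $5.83

$5.83


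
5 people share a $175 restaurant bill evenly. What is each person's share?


Total bill: $175
Number of people: 5
Each pays: $175 / 5 = $35

$35


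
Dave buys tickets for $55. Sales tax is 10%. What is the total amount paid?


Calculate the tax:
10% of $55 = $5.50
Add tax to price:
$55 + $5.50 = $60.50

$60.50


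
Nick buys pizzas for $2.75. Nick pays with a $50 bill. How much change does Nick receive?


Start with the amount paid:
$50
Subtract the price:
$50 - $2.75 = $47.25

$47.25


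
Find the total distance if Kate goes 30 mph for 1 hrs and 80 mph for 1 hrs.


Leg 1 distance:
30 x 1 = 30 miles
Leg 2 distance:
80 x 1 = 80 miles
Total distance:
30 + 80 = 110 miles

110 miles


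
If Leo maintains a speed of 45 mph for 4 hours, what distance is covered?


Use the formula: distance = speed x time
Speed = 45 mph, Time = 4 hours
45 x 4 = 180 miles

180 miles


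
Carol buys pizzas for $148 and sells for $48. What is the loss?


Selling price = $48
Cost price = $148
Loss = cost price - selling price:
Loss = $148 - $48 = $100

$100


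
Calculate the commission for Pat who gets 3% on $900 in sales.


Convert rate to decimal:
3% = 0.03
Multiply by sales:
$900 x 0.03 = $27

$27


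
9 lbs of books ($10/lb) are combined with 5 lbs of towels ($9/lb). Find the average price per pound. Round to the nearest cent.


Cost of books:
9 x $10 = $90
Cost of towels:
5 x $9 = $45
Total cost: $90 + $45 = $135
Total weight: 14 lbs
Average: $135 / 14 = $9.6428... ≈ $9.64/lb

$9.64/lb


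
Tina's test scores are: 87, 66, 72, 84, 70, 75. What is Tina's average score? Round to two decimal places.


Add the scores:
87 + 66 + 72 + 84 + 70 + 75 = 454
Divide by the number of tests:
454 / 6 = 75.6666... ≈ 75.67

75.67


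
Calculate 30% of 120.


Convert percentage to decimal:
30% = 0.3
Multiply:
120 x 0.3 = 36

36


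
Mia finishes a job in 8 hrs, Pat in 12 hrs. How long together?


Mia's rate: 1/8 of the job per hour
Pat's rate: 1/12 of the job per hour
Combined rate: 1/8 + 1/12 = 5/24 per hour
Time = 1 / (5/24) = 24/5 = 4.8 hours

4.8 hours


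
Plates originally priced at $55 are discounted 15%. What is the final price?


Calculate the discount amount:
15% of $55 = $8.25
Subtract from original:
$55 - $8.25 = $46.75

$46.75


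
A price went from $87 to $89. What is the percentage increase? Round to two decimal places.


Find the absolute change:
|89 - 87| = 2
Divide by original and multiply by 100:
2 / 87 x 100 = 2.2988...% ≈ 2.3%

2.3%


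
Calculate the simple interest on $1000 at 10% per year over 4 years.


Use the formula I = P x R x T / 100
P x R x T = 1000 x 10 x 4 = 40000
I = 40000 / 100 = $400

$400


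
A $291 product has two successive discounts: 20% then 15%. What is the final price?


First discount:
20% of $291 = $58.20
Price after first discount:
$291 - $58.20 = $232.80
Second discount:
15% of $232.80 = $34.92
Final price:
$232.80 - $34.92 = $197.88

$197.88


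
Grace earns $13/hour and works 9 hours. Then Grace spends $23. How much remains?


Calculate earnings:
9 x $13 = $117
Subtract spending:
$117 - $23 = $94

$94


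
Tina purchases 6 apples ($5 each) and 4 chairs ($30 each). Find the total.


Cost of apples:
6 x $5 = $30
Cost of chairs:
4 x $30 = $120
Add both:
$30 + $120 = $150

$150


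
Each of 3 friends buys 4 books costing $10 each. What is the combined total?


Cost per person:
4 x $10 = $40
Group total:
3 x $40 = $120

$120


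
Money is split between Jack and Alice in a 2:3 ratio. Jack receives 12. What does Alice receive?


Find the multiplier:
12 / 2 = 6
Apply to Alice's share:
3 x 6 = 18

18


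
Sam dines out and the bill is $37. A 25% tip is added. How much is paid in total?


Calculate the tip:
25% of $37 = $9.25
Add tip to meal cost:
$37 + $9.25 = $46.25

$46.25


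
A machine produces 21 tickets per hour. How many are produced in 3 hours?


Production rate: 21 tickets per hour
Time: 3 hours
Total: 21 x 3 = 63 tickets

63 tickets


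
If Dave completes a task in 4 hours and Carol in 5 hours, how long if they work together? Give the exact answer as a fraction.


Dave's rate: 1/4 of the job per hour
Carol's rate: 1/5 of the job per hour
Combined rate: 1/4 + 1/5 = 9/20 per hour
Time = 1 / (9/20) = 20/9 hours (≈ 2.22 hours)

20/9 hours


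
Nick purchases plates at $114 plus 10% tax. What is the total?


Calculate the tax:
10% of $114 = $11.40
Add tax to price:
$114 + $11.40 = $125.40

$125.40


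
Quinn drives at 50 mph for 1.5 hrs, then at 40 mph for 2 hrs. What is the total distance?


Leg 1 distance:
50 x 1.5 = 75 miles
Leg 2 distance:
40 x 2 = 80 miles
Total distance:
75 + 80 = 155 miles

155 miles


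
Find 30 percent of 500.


Convert percentage to decimal:
30% = 0.3
Multiply:
500 x 0.3 = 150

150


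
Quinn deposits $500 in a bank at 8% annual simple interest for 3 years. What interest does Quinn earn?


Use the formula I = P x R x T / 100
P x R x T = 500 x 8 x 3 = 12000
I = 12000 / 100 = $120

$120


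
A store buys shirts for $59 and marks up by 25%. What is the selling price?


Calculate the markup amount:
25% of $59 = $14.75
Add to cost:
$59 + $14.75 = $73.75

$73.75


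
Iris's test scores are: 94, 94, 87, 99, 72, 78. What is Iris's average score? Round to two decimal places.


Add the scores:
94 + 94 + 87 + 99 + 72 + 78 = 524
Divide by the number of tests:
524 / 6 = 87.3333... ≈ 87.33

87.33


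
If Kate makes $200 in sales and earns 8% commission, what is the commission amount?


Convert rate to decimal:
8% = 0.08
Multiply by sales:
$200 x 0.08 = $16

$16


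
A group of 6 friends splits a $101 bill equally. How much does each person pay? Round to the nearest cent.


Total bill: $101
Number of people: 6
Each pays: $101 / 6 = $16.8333... ≈ $16.83

$16.83


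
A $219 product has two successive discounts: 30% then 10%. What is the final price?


First discount:
30% of $219 = $65.70
Price after first discount:
$219 - $65.70 = $153.30
Second discount:
10% of $153.30 = $15.33
Final price:
$153.30 - $15.33 = $137.97

$137.97


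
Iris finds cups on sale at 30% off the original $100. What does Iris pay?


Calculate the discount amount:
30% of $100 = $30
Subtract from original:
$100 - $30 = $70

$70


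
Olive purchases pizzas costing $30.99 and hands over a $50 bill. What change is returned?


Start with the amount paid:
$50
Subtract the price:
$50 - $30.99 = $19.01

$19.01
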